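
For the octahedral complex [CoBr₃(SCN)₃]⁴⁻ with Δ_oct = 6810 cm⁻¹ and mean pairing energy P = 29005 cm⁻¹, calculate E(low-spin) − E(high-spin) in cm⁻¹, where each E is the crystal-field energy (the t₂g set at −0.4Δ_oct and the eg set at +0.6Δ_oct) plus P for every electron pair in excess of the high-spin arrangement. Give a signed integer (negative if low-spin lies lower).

Ligand charges: 3×(-1) from Br⁻ and 3×(-1) from SCN⁻ sum to -6; with overall charge -4, Co is +2.
Co is in group 9, so Co²⁺ is d⁷ (9 − 2 = 7).
In the high-spin limit (t₂g⁵ eg²) the orbital term is -0.8Δ_oct = -5448 cm⁻¹, with no excess pairing.
For low-spin the configuration is t₂g⁶ eg¹: orbital energy -1.8 × 6810 = -12258 cm⁻¹, and 1 additional pair relative to high-spin adds 29005 cm⁻¹, giving 16747 cm⁻¹.
Thus E(LS) − E(HS) = 22195 cm⁻¹.

22195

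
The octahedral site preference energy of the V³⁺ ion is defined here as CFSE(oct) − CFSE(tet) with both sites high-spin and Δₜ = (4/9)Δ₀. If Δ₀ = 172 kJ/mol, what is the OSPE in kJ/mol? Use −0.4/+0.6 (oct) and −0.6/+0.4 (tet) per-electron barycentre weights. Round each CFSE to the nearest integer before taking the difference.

-46

V is in group 5, so V³⁺ is d² (5 − 3 = 2).
Octahedral high-spin t₂g² eg⁰: CFSE = -0.8 × 172 = -138 kJ/mol.
Tetrahedral: e² t₂⁰, CFSE = 2(−0.6) + 0(+0.4) = -1.2Δₜ = -1.2 × (4/9) × 172 = -92 kJ/mol.
Subtracting, OSPE = -138 − (-92) = -46 kJ/mol.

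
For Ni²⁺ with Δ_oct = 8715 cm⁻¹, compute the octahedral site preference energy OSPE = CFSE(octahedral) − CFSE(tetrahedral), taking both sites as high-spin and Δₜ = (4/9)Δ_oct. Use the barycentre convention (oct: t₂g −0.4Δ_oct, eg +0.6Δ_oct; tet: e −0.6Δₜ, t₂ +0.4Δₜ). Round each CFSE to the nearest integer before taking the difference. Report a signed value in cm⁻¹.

Ni²⁺: group 10, so d-count = 10 − 2 = 8.
In an octahedral site d⁸ (HS) is t₂g⁶ eg², giving CFSE(oct) = -1.2Δ_oct = -10458 cm⁻¹.
Tetrahedral e⁴ t₂⁴ gives -0.8Δₜ = -0.8 × (4/9) × 8715 = -3099 cm⁻¹.
OSPE = CFSE(oct) − CFSE(tet) = -10458 − (-3099) = -7359 cm⁻¹.

-7359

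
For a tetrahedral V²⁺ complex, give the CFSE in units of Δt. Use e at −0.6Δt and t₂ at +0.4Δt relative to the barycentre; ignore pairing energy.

Group 5 minus oxidation state +2 gives a d³ configuration for V²⁺.
Tetrahedral fields are weak (Δₜ ≈ 4/9 Δₒ), so electrons fill high-spin.
Configuration: e² t₂¹.
CFSE = 2(-0.6Δt) + 1(0.4Δt) = -1.2Δt + 0.4Δt = -0.8Δt.

-0.8 Δt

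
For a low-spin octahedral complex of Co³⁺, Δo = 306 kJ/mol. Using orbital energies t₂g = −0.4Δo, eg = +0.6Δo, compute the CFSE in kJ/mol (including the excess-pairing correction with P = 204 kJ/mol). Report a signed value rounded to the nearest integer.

Co is in group 9, so Co³⁺ is d⁶ (9 − 3 = 6).
Electron filling gives t₂g⁶ eg⁰.
Orbital CFSE = 6(-0.4) + 0(0.6) = -2.4Δo = -2.4 × 306 = -734 kJ/mol.
High-spin d⁶ would be t₂g⁴ eg² with 1 pair; low-spin has 3, so 2 excess pairs cost +2P = +408 kJ/mol.
Combining: -734 + 408 = -326 kJ/mol.

-326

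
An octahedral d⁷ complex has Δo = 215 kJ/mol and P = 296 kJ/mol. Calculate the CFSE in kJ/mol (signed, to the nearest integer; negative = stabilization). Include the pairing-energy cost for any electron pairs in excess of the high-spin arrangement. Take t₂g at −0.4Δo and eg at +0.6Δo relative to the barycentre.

-172

Since Δo = 215 kJ/mol < P = 296 kJ/mol, the complex adopts the high-spin configuration.
Filling d⁷ accordingly: t₂g⁵ eg².
Orbital CFSE = -0.8Δo = -0.8 × 215 = -172 kJ/mol.
High-spin has no excess pairs, so no pairing correction applies.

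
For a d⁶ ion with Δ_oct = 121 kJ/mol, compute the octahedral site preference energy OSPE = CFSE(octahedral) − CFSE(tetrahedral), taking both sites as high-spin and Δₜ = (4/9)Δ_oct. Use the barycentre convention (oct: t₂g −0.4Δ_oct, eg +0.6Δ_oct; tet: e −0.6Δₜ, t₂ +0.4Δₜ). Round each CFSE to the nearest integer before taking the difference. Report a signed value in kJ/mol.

-16

In an octahedral site d⁶ (HS) is t₂g⁴ eg², giving CFSE(oct) = -0.4Δ_oct = -48 kJ/mol.
Tetrahedral: e³ t₂³, CFSE = 3(−0.6) + 3(+0.4) = -0.6Δₜ = -0.6 × (4/9) × 121 = -32 kJ/mol.
Subtracting, OSPE = -48 − (-32) = -16 kJ/mol.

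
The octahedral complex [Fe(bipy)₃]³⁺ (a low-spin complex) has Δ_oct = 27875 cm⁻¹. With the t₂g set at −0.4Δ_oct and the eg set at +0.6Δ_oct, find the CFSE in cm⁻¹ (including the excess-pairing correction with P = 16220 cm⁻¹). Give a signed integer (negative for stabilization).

bipy is neutral, so the +3 overall charge sits on Fe: oxidation state +3.
Fe is in group 8, so Fe³⁺ is d⁵ (8 − 3 = 5).
The d⁵ electrons fill as t₂g⁵ eg⁰.
CFSE(orbital) = 5×(-0.4Δ_oct) + 0×(0.6Δ_oct) = -2.0Δ_oct; with Δ_oct = 27875 cm⁻¹ that is -55750 cm⁻¹.
Pairing penalty: 2 pairs vs 0 in the high-spin reference → 2 extra × P = 32440 cm⁻¹.
Combining: -55750 + 32440 = -23310 cm⁻¹.

-23310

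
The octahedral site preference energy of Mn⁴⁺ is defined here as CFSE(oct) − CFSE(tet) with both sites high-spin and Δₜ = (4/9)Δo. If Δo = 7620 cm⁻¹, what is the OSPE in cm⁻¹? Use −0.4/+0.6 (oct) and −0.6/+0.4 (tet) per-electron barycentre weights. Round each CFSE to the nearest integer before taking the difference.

-6435

Mn⁴⁺: group 7, so d-count = 7 − 4 = 3.
Octahedral (high-spin): t2g^3 e_g^0, CFSE = 3(−0.4) + 0(+0.6) = -1.2Δo = -1.2 × 7620 = -9144 cm⁻¹.
In a tetrahedral site the filling is e^2 t2^1: CFSE(tet) = -0.8Δₜ = -0.8 × (4/9)(7620) = -2709 cm⁻¹.
OSPE = -9144 − (-2709) = -6435 cm⁻¹.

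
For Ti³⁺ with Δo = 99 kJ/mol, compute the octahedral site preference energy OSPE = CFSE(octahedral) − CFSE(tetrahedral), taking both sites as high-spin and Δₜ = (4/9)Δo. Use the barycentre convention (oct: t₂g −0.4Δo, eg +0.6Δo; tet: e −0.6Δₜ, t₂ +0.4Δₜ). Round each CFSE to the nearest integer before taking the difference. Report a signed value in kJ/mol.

-14

Ti is in group 4, so Ti³⁺ is d¹ (4 − 3 = 1).
Octahedral (high-spin): t₂g¹ eg⁰, CFSE = 1(−0.4) + 0(+0.6) = -0.4Δo = -0.4 × 99 = -40 kJ/mol.
Tetrahedral e¹ t₂⁰ gives -0.6Δₜ = -0.6 × (4/9) × 99 = -26 kJ/mol.
OSPE = CFSE(oct) − CFSE(tet) = -40 − (-26) = -14 kJ/mol.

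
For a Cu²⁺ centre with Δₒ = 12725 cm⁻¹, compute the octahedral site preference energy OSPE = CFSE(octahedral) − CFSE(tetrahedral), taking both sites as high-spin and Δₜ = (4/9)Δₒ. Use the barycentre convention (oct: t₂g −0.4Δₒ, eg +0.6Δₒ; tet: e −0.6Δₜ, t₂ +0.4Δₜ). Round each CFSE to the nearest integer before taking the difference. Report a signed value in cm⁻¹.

-5373

Group 11 minus oxidation state +2 gives a d⁹ configuration for Cu²⁺.
In an octahedral site d⁹ (HS) is t2g^6 e_g^3, giving CFSE(oct) = -0.6Δₒ = -7635 cm⁻¹.
Tetrahedral e^4 t2^5 gives -0.4Δₜ = -0.4 × (4/9) × 12725 = -2262 cm⁻¹.
Subtracting, OSPE = -7635 − (-2262) = -5373 cm⁻¹.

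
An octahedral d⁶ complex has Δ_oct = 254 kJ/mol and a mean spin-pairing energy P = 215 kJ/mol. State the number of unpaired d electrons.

With Δ_oct > P the complex is low-spin.
That gives t2g^6 e_g^0.
Unpaired electrons: 0.

0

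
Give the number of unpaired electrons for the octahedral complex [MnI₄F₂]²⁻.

Ligand charges: 4×(-1) from I⁻ and 2×(-1) from F⁻ sum to -6; with overall charge -2, Mn is +4.
Mn sits in group 7; removing 4 electrons leaves Mn⁴⁺ with 7 − 4 = 3 d electrons.
Configuration: t₂g³ eg⁰, giving 3 unpaired electrons.

3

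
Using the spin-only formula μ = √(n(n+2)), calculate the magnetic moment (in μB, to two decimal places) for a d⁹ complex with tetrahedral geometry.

Tetrahedral fields are weak (Δₜ ≈ 4/9 Δₒ), so electrons fill high-spin.
Configuration: e⁴ t₂⁵ → 1 unpaired electron.
μ(spin-only) = √[1(1+2)] = √3 ≈ 1.73 μB.

1.73 μB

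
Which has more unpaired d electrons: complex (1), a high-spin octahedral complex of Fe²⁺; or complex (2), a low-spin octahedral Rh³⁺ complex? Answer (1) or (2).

(1): Fe²⁺: group 8, so d-count = 8 − 2 = 6; t₂g⁴ eg² → 4 unpaired.
(2): Rh³⁺: group 9, so d-count = 9 − 3 = 6; t2g^6 e_g^0 → 0 unpaired.
So (1) has more unpaired electrons.

(1)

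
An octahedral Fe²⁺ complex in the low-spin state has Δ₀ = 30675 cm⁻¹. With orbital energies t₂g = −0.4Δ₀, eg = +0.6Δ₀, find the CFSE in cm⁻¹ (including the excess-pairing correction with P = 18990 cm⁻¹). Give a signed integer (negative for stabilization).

-35640

Fe²⁺: group 8, so d-count = 8 − 2 = 6.
Configuration: t₂g⁶ eg⁰.
CFSE(orbital) = 6×(-0.4Δ₀) + 0×(0.6Δ₀) = -2.4Δ₀; with Δ₀ = 30675 cm⁻¹ that is -73620 cm⁻¹.
High-spin d⁶ would be t₂g⁴ eg² with 1 pair; low-spin has 3, so 2 excess pairs cost +2P = +37980 cm⁻¹.
Overall CFSE = -73620 + 37980 = -35640 cm⁻¹.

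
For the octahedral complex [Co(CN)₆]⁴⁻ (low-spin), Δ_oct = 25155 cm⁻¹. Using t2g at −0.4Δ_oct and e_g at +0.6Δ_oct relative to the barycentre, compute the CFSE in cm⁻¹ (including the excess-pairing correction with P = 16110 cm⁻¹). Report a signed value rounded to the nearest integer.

-29169

Each CN⁻ contributes -1; 6 × (-1) = -6. With overall charge -4, Co is in the +2 oxidation state.
Co²⁺: group 9, so d-count = 9 − 2 = 7.
Configuration: t2g^6 e_g^1.
CFSE(orbital) = 6×(-0.4Δ_oct) + 1×(0.6Δ_oct) = -1.8Δ_oct; with Δ_oct = 25155 cm⁻¹ that is -45279 cm⁻¹.
Relative to high-spin t2g^5 e_g^2 (2 paired), the low-spin configuration has 1 additional pair, contributing +1 × 16110 = +16110 cm⁻¹.
Net CFSE = -45279 + 16110 = -29169 cm⁻¹.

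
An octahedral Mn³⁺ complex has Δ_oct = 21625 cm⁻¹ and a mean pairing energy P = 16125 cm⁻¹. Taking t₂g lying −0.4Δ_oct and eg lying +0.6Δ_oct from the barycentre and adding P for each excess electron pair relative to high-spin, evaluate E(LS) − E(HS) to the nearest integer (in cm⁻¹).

-5500

Mn is in group 7, so Mn³⁺ is d⁴ (7 − 3 = 4).
High-spin: t₂g³ eg¹, CFSE = -0.6Δ_oct = -12975 cm⁻¹.
For low-spin the configuration is t₂g⁴ eg⁰: orbital energy -1.6 × 21625 = -34600 cm⁻¹, and 1 additional pair relative to high-spin adds 16125 cm⁻¹, giving -18475 cm⁻¹.
E(LS) − E(HS) = -18475 − (-12975) = -5500 cm⁻¹.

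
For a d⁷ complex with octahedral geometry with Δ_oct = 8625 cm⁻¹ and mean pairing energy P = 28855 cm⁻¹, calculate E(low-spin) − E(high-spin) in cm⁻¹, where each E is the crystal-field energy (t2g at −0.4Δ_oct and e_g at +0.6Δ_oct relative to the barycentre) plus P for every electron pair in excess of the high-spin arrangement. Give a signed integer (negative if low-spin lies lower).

In the high-spin limit (t2g^5 e_g^2) the orbital term is -0.8Δ_oct = -6900 cm⁻¹, with no excess pairing.
For low-spin the configuration is t2g^6 e_g^1: orbital energy -1.8 × 8625 = -15525 cm⁻¹, and 1 additional pair relative to high-spin adds 28855 cm⁻¹, giving 13330 cm⁻¹.
Thus E(LS) − E(HS) = 20230 cm⁻¹.

20230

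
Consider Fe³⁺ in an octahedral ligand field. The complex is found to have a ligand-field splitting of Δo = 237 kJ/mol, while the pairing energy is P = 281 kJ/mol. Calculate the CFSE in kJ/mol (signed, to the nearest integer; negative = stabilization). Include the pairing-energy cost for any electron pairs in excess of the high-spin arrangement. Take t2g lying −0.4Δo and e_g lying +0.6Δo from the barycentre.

0

Fe sits in group 8; removing 3 electrons leaves Fe³⁺ with 8 − 3 = 5 d electrons.
Δo < P, so pairing is avoided: the ground state is high-spin.
That gives t2g^3 e_g^2.
Orbital CFSE = 0.0Δo = 0.0 × 237 = 0 kJ/mol.
High-spin has no excess pairs, so no pairing correction applies.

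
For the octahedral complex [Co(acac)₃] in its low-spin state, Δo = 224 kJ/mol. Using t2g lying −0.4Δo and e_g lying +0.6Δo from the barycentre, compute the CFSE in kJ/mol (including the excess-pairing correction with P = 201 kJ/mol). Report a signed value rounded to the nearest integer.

-136

Each acac⁻ contributes -1; 3 × (-1) = -3. With overall charge +0, Co is in the +3 oxidation state.
Group 9 minus oxidation state +3 gives a d⁶ configuration for Co³⁺.
Electron filling gives t2g^6 e_g^0.
Orbital CFSE = 6(-0.4) + 0(0.6) = -2.4Δo = -2.4 × 224 = -538 kJ/mol.
Pairing penalty: 3 pairs vs 1 in the high-spin reference → 2 extra × P = 402 kJ/mol.
Combining: -538 + 402 = -136 kJ/mol.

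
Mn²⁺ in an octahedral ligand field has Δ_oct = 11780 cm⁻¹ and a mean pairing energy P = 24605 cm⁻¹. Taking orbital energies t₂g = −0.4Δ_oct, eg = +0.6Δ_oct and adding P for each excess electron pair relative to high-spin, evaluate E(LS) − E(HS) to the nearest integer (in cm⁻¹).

Mn²⁺: group 7, so d-count = 7 − 2 = 5.
In the high-spin limit (t₂g³ eg²) the orbital term is 0.0Δ_oct = 0 cm⁻¹, with no excess pairing.
Low-spin: t₂g⁵ eg⁰, orbital CFSE = -2.0Δ_oct = -23560 cm⁻¹; plus 2 excess pairs × P = +49210 cm⁻¹; total 25650 cm⁻¹.
The difference is 25650 − (0) = 25650 cm⁻¹, so high-spin lies lower.

25650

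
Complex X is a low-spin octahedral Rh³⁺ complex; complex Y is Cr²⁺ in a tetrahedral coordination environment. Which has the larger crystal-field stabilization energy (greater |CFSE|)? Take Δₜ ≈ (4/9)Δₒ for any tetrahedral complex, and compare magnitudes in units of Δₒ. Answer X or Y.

X

X: Rh³⁺: group 9, so d-count = 9 − 3 = 6; t2g^6 e_g^0, CFSE = -2.4Δₒ.
Y: Cr²⁺: group 6, so d-count = 6 − 2 = 4; With tetrahedral geometry the complex is necessarily high-spin; e² t₂², CFSE = -0.4Δₜ ≈ -0.18Δₒ.
So X has the larger |CFSE|.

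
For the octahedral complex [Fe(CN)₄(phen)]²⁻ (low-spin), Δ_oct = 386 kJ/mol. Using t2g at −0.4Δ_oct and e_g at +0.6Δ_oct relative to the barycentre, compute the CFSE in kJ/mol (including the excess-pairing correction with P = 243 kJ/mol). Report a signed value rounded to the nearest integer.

Ligand charges: 4×(-1) from CN⁻ and 1×(+0) from phen sum to -4; with overall charge -2, Fe is +2.
Fe²⁺: group 8, so d-count = 8 − 2 = 6.
Electron filling gives t2g^6 e_g^0.
The orbital stabilization is -2.4Δ_oct = -2.4 × 386 = -926 kJ/mol.
Pairing penalty: 3 pairs vs 1 in the high-spin reference → 2 extra × P = 486 kJ/mol.
Overall CFSE = -926 + 486 = -440 kJ/mol.

-440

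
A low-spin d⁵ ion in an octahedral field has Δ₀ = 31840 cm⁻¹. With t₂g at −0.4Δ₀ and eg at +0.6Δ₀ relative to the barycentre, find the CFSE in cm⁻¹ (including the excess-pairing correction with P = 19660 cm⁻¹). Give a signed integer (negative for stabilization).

-24360

Configuration: t₂g⁵ eg⁰.
CFSE(orbital) = 5×(-0.4Δ₀) + 0×(0.6Δ₀) = -2.0Δ₀; with Δ₀ = 31840 cm⁻¹ that is -63680 cm⁻¹.
Relative to high-spin t₂g³ eg² (0 paired), the low-spin configuration has 2 additional pairs, contributing +2 × 19660 = +39320 cm⁻¹.
Net CFSE = -63680 + 39320 = -24360 cm⁻¹.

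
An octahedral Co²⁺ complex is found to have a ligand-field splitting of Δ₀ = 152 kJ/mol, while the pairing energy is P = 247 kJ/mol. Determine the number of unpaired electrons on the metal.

Co²⁺: group 9, so d-count = 9 − 2 = 7.
Here Δ₀ < P (152 < 247), so the high-spin state is favoured.
Filling d⁷ accordingly: t2g^5 e_g^2.
Unpaired electrons: 3.

3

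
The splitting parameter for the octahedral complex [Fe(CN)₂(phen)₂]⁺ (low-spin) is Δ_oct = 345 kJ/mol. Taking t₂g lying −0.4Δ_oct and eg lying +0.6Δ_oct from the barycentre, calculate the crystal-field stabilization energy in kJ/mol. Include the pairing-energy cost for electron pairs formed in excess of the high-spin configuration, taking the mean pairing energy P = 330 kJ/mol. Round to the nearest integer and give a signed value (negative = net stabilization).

Ligand charges: 2×(-1) from CN⁻ and 2×(+0) from phen sum to -2; with overall charge +1, Fe is +3.
Fe is in group 8, so Fe³⁺ is d⁵ (8 − 3 = 5).
Configuration: t₂g⁵ eg⁰.
CFSE(orbital) = 5×(-0.4Δ_oct) + 0×(0.6Δ_oct) = -2.0Δ_oct; with Δ_oct = 345 kJ/mol that is -690 kJ/mol.
Relative to high-spin t₂g³ eg² (0 paired), the low-spin configuration has 2 additional pairs, contributing +2 × 330 = +660 kJ/mol.
Combining: -690 + 660 = -30 kJ/mol.

-30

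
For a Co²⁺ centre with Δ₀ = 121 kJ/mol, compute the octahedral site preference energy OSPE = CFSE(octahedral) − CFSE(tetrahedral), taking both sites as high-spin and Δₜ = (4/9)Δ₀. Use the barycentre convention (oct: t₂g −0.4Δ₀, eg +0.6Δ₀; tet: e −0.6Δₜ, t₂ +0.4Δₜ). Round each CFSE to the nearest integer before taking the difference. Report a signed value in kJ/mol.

-32

Co²⁺: group 9, so d-count = 9 − 2 = 7.
In an octahedral site d⁷ (HS) is t2g^5 e_g^2, giving CFSE(oct) = -0.8Δ₀ = -97 kJ/mol.
In a tetrahedral site the filling is e^4 t2^3: CFSE(tet) = -1.2Δₜ = -1.2 × (4/9)(121) = -65 kJ/mol.
OSPE = CFSE(oct) − CFSE(tet) = -97 − (-65) = -32 kJ/mol.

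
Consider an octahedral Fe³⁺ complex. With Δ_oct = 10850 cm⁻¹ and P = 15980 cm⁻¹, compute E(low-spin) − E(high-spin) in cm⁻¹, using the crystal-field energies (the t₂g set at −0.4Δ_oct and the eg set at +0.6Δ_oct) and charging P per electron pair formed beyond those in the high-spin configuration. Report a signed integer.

Fe sits in group 8; removing 3 electrons leaves Fe³⁺ with 8 − 3 = 5 d electrons.
High-spin: t₂g³ eg², CFSE = 0.0Δ_oct = 0 cm⁻¹.
Low-spin: t₂g⁵ eg⁰, orbital CFSE = -2.0Δ_oct = -21700 cm⁻¹; plus 2 excess pairs × P = +31960 cm⁻¹; total 10260 cm⁻¹.
Thus E(LS) − E(HS) = 10260 cm⁻¹.

10260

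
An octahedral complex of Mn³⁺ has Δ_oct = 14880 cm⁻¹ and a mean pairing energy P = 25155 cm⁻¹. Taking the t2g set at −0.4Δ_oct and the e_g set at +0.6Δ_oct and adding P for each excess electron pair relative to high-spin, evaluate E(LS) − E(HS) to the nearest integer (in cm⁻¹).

Mn³⁺: group 7, so d-count = 7 − 3 = 4.
In the high-spin limit (t2g^3 e_g^1) the orbital term is -0.6Δ_oct = -8928 cm⁻¹, with no excess pairing.
For low-spin the configuration is t2g^4 e_g^0: orbital energy -1.6 × 14880 = -23808 cm⁻¹, and 1 additional pair relative to high-spin adds 25155 cm⁻¹, giving 1347 cm⁻¹.
The difference is 1347 − (-8928) = 10275 cm⁻¹, so high-spin lies lower.

10275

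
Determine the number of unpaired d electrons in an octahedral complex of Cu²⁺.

Group 11 minus oxidation state +2 gives a d⁹ configuration for Cu²⁺.
For octahedral d⁹ the high- and low-spin configurations coincide.
Configuration: t2g^6 e_g^3, giving 1 unpaired electron.

1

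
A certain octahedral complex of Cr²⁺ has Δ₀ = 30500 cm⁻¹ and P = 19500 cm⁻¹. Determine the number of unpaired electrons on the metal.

Cr sits in group 6; removing 2 electrons leaves Cr²⁺ with 6 − 2 = 4 d electrons.
Δ₀ > P, so pairing is preferred: the ground state is low-spin.
Filling d⁴ accordingly: t₂g⁴ eg⁰.
Unpaired electrons: 2.

2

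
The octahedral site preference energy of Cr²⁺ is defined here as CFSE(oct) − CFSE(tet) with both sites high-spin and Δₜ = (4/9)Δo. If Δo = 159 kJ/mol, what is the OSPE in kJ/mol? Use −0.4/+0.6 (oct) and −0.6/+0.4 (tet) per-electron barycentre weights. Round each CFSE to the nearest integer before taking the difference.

-67

Cr sits in group 6; removing 2 electrons leaves Cr²⁺ with 6 − 2 = 4 d electrons.
In an octahedral site d⁴ (HS) is t₂g³ eg¹, giving CFSE(oct) = -0.6Δo = -95 kJ/mol.
Tetrahedral: e² t₂², CFSE = 2(−0.6) + 2(+0.4) = -0.4Δₜ = -0.4 × (4/9) × 159 = -28 kJ/mol.
Subtracting, OSPE = -95 − (-28) = -67 kJ/mol.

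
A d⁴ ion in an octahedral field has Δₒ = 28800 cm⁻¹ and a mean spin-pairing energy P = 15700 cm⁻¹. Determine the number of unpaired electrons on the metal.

Since Δₒ = 28800 cm⁻¹ > P = 15700 cm⁻¹, the complex adopts the low-spin configuration.
Configuration: t₂g⁴ eg⁰.
Unpaired electrons: 2.

2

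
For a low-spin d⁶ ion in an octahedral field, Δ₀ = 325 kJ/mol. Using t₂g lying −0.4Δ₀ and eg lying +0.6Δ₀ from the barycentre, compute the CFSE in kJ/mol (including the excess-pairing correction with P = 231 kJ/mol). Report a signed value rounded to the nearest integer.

-318

Electron filling gives t₂g⁶ eg⁰.
CFSE(orbital) = 6×(-0.4Δ₀) + 0×(0.6Δ₀) = -2.4Δ₀; with Δ₀ = 325 kJ/mol that is -780 kJ/mol.
Relative to high-spin t₂g⁴ eg² (1 paired), the low-spin configuration has 2 additional pairs, contributing +2 × 231 = +462 kJ/mol.
Combining: -780 + 462 = -318 kJ/mol.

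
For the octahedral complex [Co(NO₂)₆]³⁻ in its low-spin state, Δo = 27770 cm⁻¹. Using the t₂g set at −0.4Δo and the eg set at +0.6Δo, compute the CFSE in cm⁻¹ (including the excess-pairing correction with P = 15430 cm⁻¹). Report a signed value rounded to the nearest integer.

-35788

Each NO₂⁻ contributes -1; 6 × (-1) = -6. With overall charge -3, Co is in the +3 oxidation state.
Group 9 minus oxidation state +3 gives a d⁶ configuration for Co³⁺.
Configuration: t₂g⁶ eg⁰.
Orbital CFSE = 6(-0.4) + 0(0.6) = -2.4Δo = -2.4 × 27770 = -66648 cm⁻¹.
Pairing penalty: 3 pairs vs 1 in the high-spin reference → 2 extra × P = 30860 cm⁻¹.
Overall CFSE = -66648 + 30860 = -35788 cm⁻¹.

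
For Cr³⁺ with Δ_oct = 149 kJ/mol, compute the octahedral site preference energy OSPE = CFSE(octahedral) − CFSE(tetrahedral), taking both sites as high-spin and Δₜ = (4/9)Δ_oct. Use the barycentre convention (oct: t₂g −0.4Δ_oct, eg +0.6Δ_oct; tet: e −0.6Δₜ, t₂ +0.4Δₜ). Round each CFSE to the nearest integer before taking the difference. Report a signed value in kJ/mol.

Group 6 minus oxidation state +3 gives a d³ configuration for Cr³⁺.
Octahedral (high-spin): t2g^3 e_g^0, CFSE = 3(−0.4) + 0(+0.6) = -1.2Δ_oct = -1.2 × 149 = -179 kJ/mol.
Tetrahedral e^2 t2^1 gives -0.8Δₜ = -0.8 × (4/9) × 149 = -53 kJ/mol.
OSPE = -179 − (-53) = -126 kJ/mol.

-126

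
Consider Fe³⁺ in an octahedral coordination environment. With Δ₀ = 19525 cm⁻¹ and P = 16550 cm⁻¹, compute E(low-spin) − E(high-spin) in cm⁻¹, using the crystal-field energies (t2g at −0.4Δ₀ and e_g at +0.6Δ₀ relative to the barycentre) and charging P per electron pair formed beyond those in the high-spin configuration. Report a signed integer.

-5950

Fe sits in group 8; removing 3 electrons leaves Fe³⁺ with 8 − 3 = 5 d electrons.
High-spin d⁵ fills as t2g^3 e_g^2 with CFSE 3(−0.4) + 2(+0.6) = 0.0Δ₀ = 0 cm⁻¹.
For low-spin the configuration is t2g^5 e_g^0: orbital energy -2.0 × 19525 = -39050 cm⁻¹, and 2 additional pairs relative to high-spin add 33100 cm⁻¹, giving -5950 cm⁻¹.
Thus E(LS) − E(HS) = -5950 cm⁻¹.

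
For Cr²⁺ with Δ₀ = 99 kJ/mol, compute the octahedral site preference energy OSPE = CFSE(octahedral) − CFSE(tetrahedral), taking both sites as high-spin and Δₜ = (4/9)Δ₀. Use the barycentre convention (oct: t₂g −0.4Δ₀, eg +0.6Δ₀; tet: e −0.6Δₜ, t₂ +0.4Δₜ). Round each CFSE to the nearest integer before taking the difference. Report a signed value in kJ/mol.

-41

Cr sits in group 6; removing 2 electrons leaves Cr²⁺ with 6 − 2 = 4 d electrons.
In an octahedral site d⁴ (HS) is t2g^3 e_g^1, giving CFSE(oct) = -0.6Δ₀ = -59 kJ/mol.
In a tetrahedral site the filling is e^2 t2^2: CFSE(tet) = -0.4Δₜ = -0.4 × (4/9)(99) = -18 kJ/mol.
OSPE = -59 − (-18) = -41 kJ/mol.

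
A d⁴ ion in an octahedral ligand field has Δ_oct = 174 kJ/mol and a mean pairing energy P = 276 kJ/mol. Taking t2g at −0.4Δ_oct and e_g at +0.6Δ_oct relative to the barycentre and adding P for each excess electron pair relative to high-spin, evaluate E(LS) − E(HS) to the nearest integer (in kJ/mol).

102

High-spin d⁴ fills as t2g^3 e_g^1 with CFSE 3(−0.4) + 1(+0.6) = -0.6Δ_oct = -104 kJ/mol.
Low-spin t2g^4 e_g^0 gives -1.6Δ_oct = -278 kJ/mol, but forming 1 extra pair costs 1P = 276 kJ/mol, so E(LS) = -278 + 276 = -2 kJ/mol.
Thus E(LS) − E(HS) = 102 kJ/mol.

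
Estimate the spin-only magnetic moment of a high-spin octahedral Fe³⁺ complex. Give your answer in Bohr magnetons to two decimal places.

Fe³⁺: group 8, so d-count = 8 − 3 = 5.
Configuration: t2g^3 e_g^2 → 5 unpaired electrons.
μ(spin-only) = √[5(5+2)] = √35 ≈ 5.92 Bohr magnetons.

5.92 Bohr magnetons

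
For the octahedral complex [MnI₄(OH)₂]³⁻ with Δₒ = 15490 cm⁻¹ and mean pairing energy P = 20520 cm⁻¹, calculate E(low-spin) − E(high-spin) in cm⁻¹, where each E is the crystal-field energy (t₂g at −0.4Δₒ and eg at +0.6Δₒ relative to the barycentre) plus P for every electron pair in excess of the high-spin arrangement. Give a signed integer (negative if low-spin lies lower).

5030

Ligand charges: 4×(-1) from I⁻ and 2×(-1) from OH⁻ sum to -6; with overall charge -3, Mn is +3.
Group 7 minus oxidation state +3 gives a d⁴ configuration for Mn³⁺.
In the high-spin limit (t₂g³ eg¹) the orbital term is -0.6Δₒ = -9294 cm⁻¹, with no excess pairing.
For low-spin the configuration is t₂g⁴ eg⁰: orbital energy -1.6 × 15490 = -24784 cm⁻¹, and 1 additional pair relative to high-spin adds 20520 cm⁻¹, giving -4264 cm⁻¹.
E(LS) − E(HS) = -4264 − (-9294) = 5030 cm⁻¹.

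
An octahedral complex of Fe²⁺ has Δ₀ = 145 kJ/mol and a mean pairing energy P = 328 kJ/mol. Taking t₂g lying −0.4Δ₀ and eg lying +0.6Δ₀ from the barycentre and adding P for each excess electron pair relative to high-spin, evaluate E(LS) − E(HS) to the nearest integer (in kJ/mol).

Group 8 minus oxidation state +2 gives a d⁶ configuration for Fe²⁺.
In the high-spin limit (t₂g⁴ eg²) the orbital term is -0.4Δ₀ = -58 kJ/mol, with no excess pairing.
For low-spin the configuration is t₂g⁶ eg⁰: orbital energy -2.4 × 145 = -348 kJ/mol, and 2 additional pairs relative to high-spin add 656 kJ/mol, giving 308 kJ/mol.
The difference is 308 − (-58) = 366 kJ/mol, so high-spin lies lower.

366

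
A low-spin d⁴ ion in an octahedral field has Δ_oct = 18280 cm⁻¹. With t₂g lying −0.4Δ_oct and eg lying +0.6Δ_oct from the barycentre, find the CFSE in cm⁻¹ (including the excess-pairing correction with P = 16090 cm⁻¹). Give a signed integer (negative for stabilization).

Electron filling gives t₂g⁴ eg⁰.
The orbital stabilization is -1.6Δ_oct = -1.6 × 18280 = -29248 cm⁻¹.
Pairing penalty: 1 pair vs 0 in the high-spin reference → 1 extra × P = 16090 cm⁻¹.
Combining: -29248 + 16090 = -13158 cm⁻¹.

-13158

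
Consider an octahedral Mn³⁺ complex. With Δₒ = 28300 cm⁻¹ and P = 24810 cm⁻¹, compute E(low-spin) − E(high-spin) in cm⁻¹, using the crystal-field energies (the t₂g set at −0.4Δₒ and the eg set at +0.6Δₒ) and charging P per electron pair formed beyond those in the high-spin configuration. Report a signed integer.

Mn is in group 7, so Mn³⁺ is d⁴ (7 − 3 = 4).
High-spin d⁴ fills as t₂g³ eg¹ with CFSE 3(−0.4) + 1(+0.6) = -0.6Δₒ = -16980 cm⁻¹.
Low-spin t₂g⁴ eg⁰ gives -1.6Δₒ = -45280 cm⁻¹, but forming 1 extra pair costs 1P = 24810 cm⁻¹, so E(LS) = -45280 + 24810 = -20470 cm⁻¹.
Thus E(LS) − E(HS) = -3490 cm⁻¹.

-3490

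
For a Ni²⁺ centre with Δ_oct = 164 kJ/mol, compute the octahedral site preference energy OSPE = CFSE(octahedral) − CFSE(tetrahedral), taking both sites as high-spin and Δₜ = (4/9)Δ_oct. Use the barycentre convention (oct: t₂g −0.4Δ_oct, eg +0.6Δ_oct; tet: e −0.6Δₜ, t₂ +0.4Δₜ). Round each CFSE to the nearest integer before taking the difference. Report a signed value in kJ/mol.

-139

Ni²⁺: group 10, so d-count = 10 − 2 = 8.
Octahedral high-spin t₂g⁶ eg²: CFSE = -1.2 × 164 = -197 kJ/mol.
In a tetrahedral site the filling is e⁴ t₂⁴: CFSE(tet) = -0.8Δₜ = -0.8 × (4/9)(164) = -58 kJ/mol.
OSPE = -197 − (-58) = -139 kJ/mol.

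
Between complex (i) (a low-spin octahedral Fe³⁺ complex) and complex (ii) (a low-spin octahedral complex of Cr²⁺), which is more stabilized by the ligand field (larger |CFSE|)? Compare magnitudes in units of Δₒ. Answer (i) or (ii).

(i): Fe sits in group 8; removing 3 electrons leaves Fe³⁺ with 8 − 3 = 5 d electrons; t2g^5 e_g^0, CFSE = -2.0Δₒ.
(ii): Cr²⁺: group 6, so d-count = 6 − 2 = 4; t2g^4 e_g^0, CFSE = -1.6Δₒ.
So (i) has the larger |CFSE|.

(i)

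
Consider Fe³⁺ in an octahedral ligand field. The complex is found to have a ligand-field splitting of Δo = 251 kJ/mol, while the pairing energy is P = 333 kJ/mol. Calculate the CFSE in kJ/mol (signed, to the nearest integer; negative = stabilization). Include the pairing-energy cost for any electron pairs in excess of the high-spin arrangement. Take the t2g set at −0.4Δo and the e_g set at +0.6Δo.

Fe³⁺: group 8, so d-count = 8 − 3 = 5.
Since Δo = 251 kJ/mol < P = 333 kJ/mol, the complex adopts the high-spin configuration.
Filling d⁵ accordingly: t2g^3 e_g^2.
Orbital CFSE = 0.0Δo = 0.0 × 251 = 0 kJ/mol.
High-spin has no excess pairs, so no pairing correction applies.

0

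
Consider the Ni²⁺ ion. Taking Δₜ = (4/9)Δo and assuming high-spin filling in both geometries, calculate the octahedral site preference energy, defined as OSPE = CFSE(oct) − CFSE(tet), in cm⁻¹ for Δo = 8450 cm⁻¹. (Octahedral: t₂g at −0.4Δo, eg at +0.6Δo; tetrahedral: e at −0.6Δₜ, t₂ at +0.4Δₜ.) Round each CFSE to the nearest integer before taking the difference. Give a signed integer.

Ni sits in group 10; removing 2 electrons leaves Ni²⁺ with 10 − 2 = 8 d electrons.
In an octahedral site d⁸ (HS) is t₂g⁶ eg², giving CFSE(oct) = -1.2Δo = -10140 cm⁻¹.
Tetrahedral e⁴ t₂⁴ gives -0.8Δₜ = -0.8 × (4/9) × 8450 = -3004 cm⁻¹.
Subtracting, OSPE = -10140 − (-3004) = -7136 cm⁻¹.

-7136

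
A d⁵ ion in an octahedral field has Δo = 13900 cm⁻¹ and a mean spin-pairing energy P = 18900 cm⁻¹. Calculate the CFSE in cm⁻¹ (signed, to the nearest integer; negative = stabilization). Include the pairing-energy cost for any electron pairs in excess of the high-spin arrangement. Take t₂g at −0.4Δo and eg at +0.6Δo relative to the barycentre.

Since Δo = 13900 cm⁻¹ < P = 18900 cm⁻¹, the complex adopts the high-spin configuration.
Configuration: t₂g³ eg².
Orbital CFSE = 0.0Δo = 0.0 × 13900 = 0 cm⁻¹.
High-spin has no excess pairs, so no pairing correction applies.

0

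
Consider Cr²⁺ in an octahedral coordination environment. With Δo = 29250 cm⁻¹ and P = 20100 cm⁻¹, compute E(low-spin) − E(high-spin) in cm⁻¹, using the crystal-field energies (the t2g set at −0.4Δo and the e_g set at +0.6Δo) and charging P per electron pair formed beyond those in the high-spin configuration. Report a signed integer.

Cr sits in group 6; removing 2 electrons leaves Cr²⁺ with 6 − 2 = 4 d electrons.
In the high-spin limit (t2g^3 e_g^1) the orbital term is -0.6Δo = -17550 cm⁻¹, with no excess pairing.
Low-spin: t2g^4 e_g^0, orbital CFSE = -1.6Δo = -46800 cm⁻¹; plus 1 excess pair × P = +20100 cm⁻¹; total -26700 cm⁻¹.
The difference is -26700 − (-17550) = -9150 cm⁻¹, so low-spin lies lower.

-9150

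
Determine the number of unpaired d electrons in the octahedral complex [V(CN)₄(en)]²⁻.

Ligand charges: 4×(-1) from CN⁻ and 1×(+0) from en sum to -4; with overall charge -2, V is +2.
V²⁺: group 5, so d-count = 5 − 2 = 3.
Configuration: t₂g³ eg⁰, giving 3 unpaired electrons.

3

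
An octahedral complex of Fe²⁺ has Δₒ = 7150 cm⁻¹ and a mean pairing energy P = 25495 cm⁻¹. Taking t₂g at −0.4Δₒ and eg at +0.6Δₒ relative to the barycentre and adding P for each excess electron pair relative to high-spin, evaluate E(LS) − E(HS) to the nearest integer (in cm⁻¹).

36690

Group 8 minus oxidation state +2 gives a d⁶ configuration for Fe²⁺.
In the high-spin limit (t₂g⁴ eg²) the orbital term is -0.4Δₒ = -2860 cm⁻¹, with no excess pairing.
Low-spin: t₂g⁶ eg⁰, orbital CFSE = -2.4Δₒ = -17160 cm⁻¹; plus 2 excess pairs × P = +50990 cm⁻¹; total 33830 cm⁻¹.
Thus E(LS) − E(HS) = 36690 cm⁻¹.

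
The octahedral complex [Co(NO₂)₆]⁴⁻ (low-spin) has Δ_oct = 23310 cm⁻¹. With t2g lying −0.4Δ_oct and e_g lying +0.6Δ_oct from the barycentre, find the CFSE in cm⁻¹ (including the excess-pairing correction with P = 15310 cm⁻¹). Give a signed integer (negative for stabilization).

Each NO₂⁻ contributes -1; 6 × (-1) = -6. With overall charge -4, Co is in the +2 oxidation state.
Group 9 minus oxidation state +2 gives a d⁷ configuration for Co²⁺.
The d⁷ electrons fill as t2g^6 e_g^1.
Orbital CFSE = 6(-0.4) + 1(0.6) = -1.8Δ_oct = -1.8 × 23310 = -41958 cm⁻¹.
Relative to high-spin t2g^5 e_g^2 (2 paired), the low-spin configuration has 1 additional pair, contributing +1 × 15310 = +15310 cm⁻¹.
Combining: -41958 + 15310 = -26648 cm⁻¹.

-26648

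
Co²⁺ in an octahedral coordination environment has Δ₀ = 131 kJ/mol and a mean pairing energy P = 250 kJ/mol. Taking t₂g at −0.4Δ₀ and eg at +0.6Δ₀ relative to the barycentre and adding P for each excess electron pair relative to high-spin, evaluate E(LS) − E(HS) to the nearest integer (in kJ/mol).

119

Co is in group 9, so Co²⁺ is d⁷ (9 − 2 = 7).
High-spin d⁷ fills as t₂g⁵ eg² with CFSE 5(−0.4) + 2(+0.6) = -0.8Δ₀ = -105 kJ/mol.
For low-spin the configuration is t₂g⁶ eg¹: orbital energy -1.8 × 131 = -236 kJ/mol, and 1 additional pair relative to high-spin adds 250 kJ/mol, giving 14 kJ/mol.
E(LS) − E(HS) = 14 − (-105) = 119 kJ/mol.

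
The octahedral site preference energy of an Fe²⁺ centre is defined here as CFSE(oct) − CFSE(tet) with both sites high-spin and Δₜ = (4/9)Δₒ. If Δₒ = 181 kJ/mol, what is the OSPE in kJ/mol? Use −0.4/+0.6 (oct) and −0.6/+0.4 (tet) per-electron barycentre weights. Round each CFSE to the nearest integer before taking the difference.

-24

Fe²⁺: group 8, so d-count = 8 − 2 = 6.
Octahedral (high-spin): t₂g⁴ eg², CFSE = 4(−0.4) + 2(+0.6) = -0.4Δₒ = -0.4 × 181 = -72 kJ/mol.
Tetrahedral: e³ t₂³, CFSE = 3(−0.6) + 3(+0.4) = -0.6Δₜ = -0.6 × (4/9) × 181 = -48 kJ/mol.
OSPE = CFSE(oct) − CFSE(tet) = -72 − (-48) = -24 kJ/mol.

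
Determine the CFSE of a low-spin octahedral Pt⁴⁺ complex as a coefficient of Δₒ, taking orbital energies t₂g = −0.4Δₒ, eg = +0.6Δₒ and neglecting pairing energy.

-2.4 Δₒ

Group 10 minus oxidation state +4 gives a d⁶ configuration for Pt⁴⁺.
Configuration: t₂g⁶ eg⁰.
CFSE = 6(-0.4Δₒ) + 0(0.6Δₒ) = -2.4Δₒ + 0.0Δₒ = -2.4Δₒ.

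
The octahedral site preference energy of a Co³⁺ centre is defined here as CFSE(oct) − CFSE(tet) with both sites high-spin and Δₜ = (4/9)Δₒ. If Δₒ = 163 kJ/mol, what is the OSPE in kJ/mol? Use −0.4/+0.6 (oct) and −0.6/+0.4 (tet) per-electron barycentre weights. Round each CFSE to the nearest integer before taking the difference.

-22

Group 9 minus oxidation state +3 gives a d⁶ configuration for Co³⁺.
Octahedral high-spin t₂g⁴ eg²: CFSE = -0.4 × 163 = -65 kJ/mol.
In a tetrahedral site the filling is e³ t₂³: CFSE(tet) = -0.6Δₜ = -0.6 × (4/9)(163) = -43 kJ/mol.
OSPE = -65 − (-43) = -22 kJ/mol.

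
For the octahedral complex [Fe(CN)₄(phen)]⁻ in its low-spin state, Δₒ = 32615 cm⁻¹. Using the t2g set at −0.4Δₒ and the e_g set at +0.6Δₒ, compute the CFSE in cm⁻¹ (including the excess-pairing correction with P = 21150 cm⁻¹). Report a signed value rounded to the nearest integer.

-22930

Ligand charges: 4×(-1) from CN⁻ and 1×(+0) from phen sum to -4; with overall charge -1, Fe is +3.
Fe is in group 8, so Fe³⁺ is d⁵ (8 − 3 = 5).
Electron filling gives t2g^5 e_g^0.
CFSE(orbital) = 5×(-0.4Δₒ) + 0×(0.6Δₒ) = -2.0Δₒ; with Δₒ = 32615 cm⁻¹ that is -65230 cm⁻¹.
High-spin d⁵ would be t2g^3 e_g^2 with 0 pairs; low-spin has 2, so 2 excess pairs cost +2P = +42300 cm⁻¹.
Net CFSE = -65230 + 42300 = -22930 cm⁻¹.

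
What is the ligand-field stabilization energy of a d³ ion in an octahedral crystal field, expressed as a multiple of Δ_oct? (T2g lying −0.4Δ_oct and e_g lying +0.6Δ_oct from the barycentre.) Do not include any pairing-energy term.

Configuration: t2g^3 e_g^0.
CFSE = 3(-0.4Δ_oct) + 0(0.6Δ_oct) = -1.2Δ_oct + 0.0Δ_oct = -1.2Δ_oct.

-1.2 Δ_oct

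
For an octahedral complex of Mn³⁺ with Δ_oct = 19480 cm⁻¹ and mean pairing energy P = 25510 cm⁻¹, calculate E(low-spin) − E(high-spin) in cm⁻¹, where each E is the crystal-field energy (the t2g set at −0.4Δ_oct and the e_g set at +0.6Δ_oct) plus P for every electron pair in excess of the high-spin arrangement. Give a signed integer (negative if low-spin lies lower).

6030

Mn sits in group 7; removing 3 electrons leaves Mn³⁺ with 7 − 3 = 4 d electrons.
In the high-spin limit (t2g^3 e_g^1) the orbital term is -0.6Δ_oct = -11688 cm⁻¹, with no excess pairing.
Low-spin t2g^4 e_g^0 gives -1.6Δ_oct = -31168 cm⁻¹, but forming 1 extra pair costs 1P = 25510 cm⁻¹, so E(LS) = -31168 + 25510 = -5658 cm⁻¹.
The difference is -5658 − (-11688) = 6030 cm⁻¹, so high-spin lies lower.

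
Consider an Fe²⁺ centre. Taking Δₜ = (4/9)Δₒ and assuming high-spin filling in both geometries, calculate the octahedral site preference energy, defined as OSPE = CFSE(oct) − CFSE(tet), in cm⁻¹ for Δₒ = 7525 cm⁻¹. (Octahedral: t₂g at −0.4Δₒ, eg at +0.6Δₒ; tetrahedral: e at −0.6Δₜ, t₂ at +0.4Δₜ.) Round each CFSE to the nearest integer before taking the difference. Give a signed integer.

-1003

Fe sits in group 8; removing 2 electrons leaves Fe²⁺ with 8 − 2 = 6 d electrons.
In an octahedral site d⁶ (HS) is t₂g⁴ eg², giving CFSE(oct) = -0.4Δₒ = -3010 cm⁻¹.
Tetrahedral e³ t₂³ gives -0.6Δₜ = -0.6 × (4/9) × 7525 = -2007 cm⁻¹.
OSPE = CFSE(oct) − CFSE(tet) = -3010 − (-2007) = -1003 cm⁻¹.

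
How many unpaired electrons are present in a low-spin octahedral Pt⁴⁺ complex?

0

Pt sits in group 10; removing 4 electrons leaves Pt⁴⁺ with 10 − 4 = 6 d electrons.
Configuration: t₂g⁶ eg⁰, giving 0 unpaired electrons.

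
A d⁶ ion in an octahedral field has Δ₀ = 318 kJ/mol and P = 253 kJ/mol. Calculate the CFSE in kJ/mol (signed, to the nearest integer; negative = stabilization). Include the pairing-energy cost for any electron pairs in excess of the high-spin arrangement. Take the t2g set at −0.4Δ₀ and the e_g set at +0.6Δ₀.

-257

Here Δ₀ > P (318 > 253), so the low-spin state is favoured.
That gives t2g^6 e_g^0.
Orbital CFSE = -2.4Δ₀ = -2.4 × 318 = -763 kJ/mol.
Excess pairs vs high-spin: 3 − 1 = 2; pairing cost = +506 kJ/mol.
Net CFSE = -763 + 506 = -257 kJ/mol.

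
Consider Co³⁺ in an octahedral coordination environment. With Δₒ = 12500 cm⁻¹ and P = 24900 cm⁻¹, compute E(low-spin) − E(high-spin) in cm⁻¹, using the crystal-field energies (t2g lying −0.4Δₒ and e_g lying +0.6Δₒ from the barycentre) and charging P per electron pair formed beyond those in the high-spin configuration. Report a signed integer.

Co³⁺: group 9, so d-count = 9 − 3 = 6.
High-spin: t2g^4 e_g^2, CFSE = -0.4Δₒ = -5000 cm⁻¹.
Low-spin: t2g^6 e_g^0, orbital CFSE = -2.4Δₒ = -30000 cm⁻¹; plus 2 excess pairs × P = +49800 cm⁻¹; total 19800 cm⁻¹.
Thus E(LS) − E(HS) = 24800 cm⁻¹.

24800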